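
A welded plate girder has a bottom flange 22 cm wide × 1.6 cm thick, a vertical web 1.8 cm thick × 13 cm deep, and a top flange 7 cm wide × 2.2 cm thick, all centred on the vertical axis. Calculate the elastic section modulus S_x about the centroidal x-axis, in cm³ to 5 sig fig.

S_x ≈ 268.54 cm³

Treat the section as a set of non-overlapping primitives; coordinates are from the bounding-box lower-left.
Bottom plate: 22 × 1.6, A = 35.2 cm², y = 0.8 cm, Ī = 7.509333 cm⁴.
Web plate: 1.8 × 13, A = 23.4 cm², y = 8.1 cm, Ī = 329.55 cm⁴.
Top plate: 7 × 2.2, A = 15.4 cm², y = 15.7 cm, Ī = 6.211333 cm⁴.
Centroid: ȳ = ΣA·y / ΣA = 6.209189 cm.
Transfer each piece to the centroidal x-axis using Ī + A·d² with d = y − 6.209189:
  bottom plate: d = -5.409189 cm → contributes +1037.438 cm⁴
  web plate: d = 1.890811 cm → contributes +413.2089 cm⁴
  top plate: d = 9.490811 cm → contributes +1393.374 cm⁴
Total I = 2844.02 cm⁴.
Extreme fibre distance c = 10.59081 cm; S = I/c = 268.5366 cm³.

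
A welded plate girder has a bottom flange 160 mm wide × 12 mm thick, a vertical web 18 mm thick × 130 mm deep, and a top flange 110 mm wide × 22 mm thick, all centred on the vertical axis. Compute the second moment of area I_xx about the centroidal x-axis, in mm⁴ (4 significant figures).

Decompose the section into non-overlapping parts with the origin at the bottom-left of its bounding rectangle.
Bottom plate: 160 × 12, A = 1 920 mm², y = 6 mm, Ī = 23 040 mm⁴.
Web plate: 18 × 130, A = 2 340 mm², y = 77 mm, Ī = 3 295 500 mm⁴.
Top plate: 110 × 22, A = 2 420 mm², y = 153 mm, Ī = 97606.7 mm⁴.
Centroid: ȳ = ΣA·y / ΣA = 84.1257 mm.
Transfer each piece to the centroidal x-axis using Ī + A·d² with d = y − 84.1257:
  bottom plate: d = -78.1257 mm → contributes +11 742 015 mm⁴
  web plate: d = -7.12575 mm → contributes +3 414 317 mm⁴
  top plate: d = 68.8743 mm → contributes +11 577 270 mm⁴
Total I = 26 733 601 mm⁴.

I_xx ≈ 2.673 × 10⁷ mm⁴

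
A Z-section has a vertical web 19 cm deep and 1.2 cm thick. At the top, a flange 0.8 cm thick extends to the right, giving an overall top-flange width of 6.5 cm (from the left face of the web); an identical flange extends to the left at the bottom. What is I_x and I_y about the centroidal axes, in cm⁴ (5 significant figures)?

Treat the section as a set of non-overlapping primitives; coordinates are from the bounding-box lower-left.
Web: 1.2 × 19, A = 22.8 cm², y = 9.5 cm, Ī = 685.9 cm⁴.
Top flange (beyond web): 5.3 × 0.8, A = 4.24 cm², y = 18.6 cm, Ī = 0.2261333 cm⁴.
Bottom flange (beyond web): 5.3 × 0.8, A = 4.24 cm², y = 0.4 cm, Ī = 0.2261333 cm⁴.
Centroid: ȳ = ΣA·y / ΣA = 9.5 cm.
Transfer each piece to the centroidal x-axis using Ī + A·d² with d = y − 9.5:
  web: d = 0 cm → contributes +685.9 cm⁴
  top flange (beyond web): d = 9.1 cm → contributes +351.3405 cm⁴
  bottom flange (beyond web): d = -9.1 cm → contributes +351.3405 cm⁴
Total I = 1388.581 cm⁴.
For the y-axis: x̄ = 5.9 cm.
Repeating about the centroidal y-axis gives I_y = 112.1563 cm⁴.

I_x ≈ 1388.6 cm⁴, I_y ≈ 112.16 cm⁴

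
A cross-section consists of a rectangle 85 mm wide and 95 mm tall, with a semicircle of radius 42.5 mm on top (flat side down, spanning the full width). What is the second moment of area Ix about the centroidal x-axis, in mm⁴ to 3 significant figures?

Treat the section as a set of non-overlapping primitives; coordinates are from the bounding-box lower-left.
Rectangular body: 85 × 95, A = 8 075 mm², y = 47.5 mm, Ī = 6 073 073 mm⁴.
Semicircular cap: semicircle r = 42.5, A = 2837.3 mm², y = 113.04 mm, Ī = 358 086 mm⁴.
Centroid: ȳ = ΣA·y / ΣA = 64.54 mm.
Transfer each piece to the centroidal x-axis using Ī + A·d² with d = y − 64.54:
  rectangular body: d = -17.04 mm → contributes +8 417 787 mm⁴
  semicircular cap: d = 48.497 mm → contributes +7 031 294 mm⁴
Total I = 15 449 081 mm⁴.

Ix ≈ 1.54 × 10⁷ mm⁴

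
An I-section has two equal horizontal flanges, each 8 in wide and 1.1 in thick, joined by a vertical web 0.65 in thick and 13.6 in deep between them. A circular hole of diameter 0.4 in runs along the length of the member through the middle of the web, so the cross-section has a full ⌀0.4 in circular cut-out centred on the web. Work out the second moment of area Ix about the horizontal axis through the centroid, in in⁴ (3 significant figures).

Break the section into simple shapes (no overlaps), measuring from the bottom-left corner of the bounding box.
Bottom flange: 8 × 1.1, A = 8.8 in², y = 0.55 in, Ī = 0.88733 in⁴.
Web: 0.65 × 13.6, A = 8.84 in², y = 7.9 in, Ī = 136.25 in⁴.
Top flange: 8 × 1.1, A = 8.8 in², y = 15.25 in, Ī = 0.88733 in⁴.
Hole (subtracted): ⌀0.4, A = 0.12566 in², y = 7.9 in, Ī = 0.0012566 in⁴.
By symmetry the centroid is at mid-height, ȳ = 7.9 in.
Transfer each piece to the horizontal axis through the centroid using Ī + A·d² with d = y − 7.9:
  bottom flange: d = -7.35 in → contributes +476.29 in⁴
  web: d = 0 in → contributes +136.25 in⁴
  top flange: d = 7.35 in → contributes +476.29 in⁴
  hole: d = 0 in → contributes −0.0012566 in⁴
Total I = 1088.8 in⁴.

Ix ≈ 1090 in⁴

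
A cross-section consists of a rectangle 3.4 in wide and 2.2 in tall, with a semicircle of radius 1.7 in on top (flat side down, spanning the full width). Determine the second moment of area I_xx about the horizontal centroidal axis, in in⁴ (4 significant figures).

Treat the section as a set of non-overlapping primitives; coordinates are from the bounding-box lower-left.
Rectangular body: 3.4 × 2.2, A = 7.48 in², y = 1.1 in, Ī = 3.01693 in⁴.
Semicircular cap: semicircle r = 1.7, A = 4.5396 in², y = 2.9215 in, Ī = 0.916701 in⁴.
Centroid: ȳ = ΣA·y / ΣA = 1.78795 in.
Transfer each piece to the horizontal centroidal axis using Ī + A·d² with d = y − 1.78795:
  rectangular body: d = -0.687951 in → contributes +6.55704 in⁴
  semicircular cap: d = 1.13355 in → contributes +6.74981 in⁴
Total I = 13.3069 in⁴.

I_xx ≈ 13.31 in⁴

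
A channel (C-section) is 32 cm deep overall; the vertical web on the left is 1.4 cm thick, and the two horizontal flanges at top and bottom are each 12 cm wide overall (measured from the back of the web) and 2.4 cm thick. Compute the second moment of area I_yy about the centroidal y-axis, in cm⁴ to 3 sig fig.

Break the section into simple shapes (no overlaps), measuring from the bottom-left corner of the bounding box.
Web: 1.4 × 32, A = 44.8 cm², x = 0.7 cm, Ī = 7.3173 cm⁴.
Top flange (beyond web): 10.6 × 2.4, A = 25.44 cm², x = 6.7 cm, Ī = 238.2 cm⁴.
Bottom flange (beyond web): 10.6 × 2.4, A = 25.44 cm², x = 6.7 cm, Ī = 238.2 cm⁴.
Centroid: x̄ = ΣA·x / ΣA = 3.8906 cm.
Transfer each piece to the centroidal y-axis using Ī + A·d² with d = x − 3.8906:
  web: d = -3.1906 cm → contributes +463.39 cm⁴
  top flange (beyond web): d = 2.8094 cm → contributes +438.99 cm⁴
  bottom flange (beyond web): d = 2.8094 cm → contributes +438.99 cm⁴
Total I = 1341.4 cm⁴.

I_yy ≈ 1340 cm⁴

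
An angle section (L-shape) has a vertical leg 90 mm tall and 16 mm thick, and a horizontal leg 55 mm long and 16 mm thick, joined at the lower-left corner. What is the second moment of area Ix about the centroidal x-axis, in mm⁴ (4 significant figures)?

Split into non-overlapping primitives; take the origin at the lower-left of the bounding box.
Vertical leg: 16 × 90, A = 1 440 mm², y = 45 mm, Ī = 972 000 mm⁴.
Horizontal leg (remainder): 39 × 16, A = 624 mm², y = 8 mm, Ī = 13 312 mm⁴.
Centroid: ȳ = ΣA·y / ΣA = 33.814 mm.
Transfer each piece to the centroidal x-axis using Ī + A·d² with d = y − 33.814:
  vertical leg: d = 11.186 mm → contributes +1 152 184 mm⁴
  horizontal leg (remainder): d = -25.814 mm → contributes +429 121 mm⁴
Total I = 1 581 305 mm⁴.

Ix ≈ 1.581 × 10⁶ mm⁴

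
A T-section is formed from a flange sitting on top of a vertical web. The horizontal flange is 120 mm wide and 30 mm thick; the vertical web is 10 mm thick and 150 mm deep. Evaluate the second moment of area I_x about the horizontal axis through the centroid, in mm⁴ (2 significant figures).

Treat the section as a set of non-overlapping primitives; coordinates are from the bounding-box lower-left.
Flange: 120 × 30, A = 3 600 mm², y = 165 mm, Ī = 270 000 mm⁴.
Web: 10 × 150, A = 1 500 mm², y = 75 mm, Ī = 2 812 500 mm⁴.
Centroid: ȳ = ΣA·y / ΣA = 138.5 mm.
Transfer each piece to the horizontal axis through the centroid using Ī + A·d² with d = y − 138.5:
  flange: d = 26.47 mm → contributes +2 792 491 mm⁴
  web: d = -63.53 mm → contributes +8 866 479 mm⁴
Total I = 11 658 971 mm⁴.

I_x ≈ 1.2 × 10⁷ mm⁴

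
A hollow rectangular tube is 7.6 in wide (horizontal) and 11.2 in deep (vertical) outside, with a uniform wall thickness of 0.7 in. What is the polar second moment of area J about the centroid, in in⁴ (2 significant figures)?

Treat the section as a set of non-overlapping primitives; coordinates are from the bounding-box lower-left.
Outer rectangle: 7.6 × 11.2, A = 85.12 in², y = 5.6 in, Ī = 889.8 in⁴.
Inner void (subtracted): 6.2 × 9.8, A = 60.76 in², y = 5.6 in, Ī = 486.3 in⁴.
By symmetry the centroid is at mid-height, ȳ = 5.6 in.
All pieces are centred on the centroidal x-axis, so I = ΣĪ (holes subtracted) = 403.5 in⁴.
Repeating about the centroidal y-axis gives I_y = 215.1 in⁴.
Polar second moment: J = I_x + I_y = 618.6 in⁴.

J ≈ 620 in⁴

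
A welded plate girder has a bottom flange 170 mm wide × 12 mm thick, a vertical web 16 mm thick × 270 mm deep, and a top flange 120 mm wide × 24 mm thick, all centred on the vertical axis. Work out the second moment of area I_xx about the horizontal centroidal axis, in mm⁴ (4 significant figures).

I_xx ≈ 1.272 × 10⁸ mm⁴

Split into non-overlapping primitives; take the origin at the lower-left of the bounding box.
Bottom plate: 170 × 12, A = 2 040 mm², y = 6 mm, Ī = 24 480 mm⁴.
Web plate: 16 × 270, A = 4 320 mm², y = 147 mm, Ī = 26 244 000 mm⁴.
Top plate: 120 × 24, A = 2 880 mm², y = 294 mm, Ī = 138 240 mm⁴.
Centroid: ȳ = ΣA·y / ΣA = 161.688 mm.
Transfer each piece to the horizontal centroidal axis using Ī + A·d² with d = y − 161.688:
  bottom plate: d = -155.688 mm → contributes +49 471 735 mm⁴
  web plate: d = -14.6883 mm → contributes +27 176 025 mm⁴
  top plate: d = 132.312 mm → contributes +50 556 623 mm⁴
Total I = 127 204 382 mm⁴.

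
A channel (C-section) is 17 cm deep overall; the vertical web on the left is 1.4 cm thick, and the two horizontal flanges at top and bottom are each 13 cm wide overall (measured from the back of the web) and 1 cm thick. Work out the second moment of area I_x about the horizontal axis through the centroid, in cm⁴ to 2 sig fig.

Treat the section as a set of non-overlapping primitives; coordinates are from the bounding-box lower-left.
Web: 1.4 × 17, A = 23.8 cm², y = 8.5 cm, Ī = 573.2 cm⁴.
Top flange (beyond web): 11.6 × 1, A = 11.6 cm², y = 16.5 cm, Ī = 0.9667 cm⁴.
Bottom flange (beyond web): 11.6 × 1, A = 11.6 cm², y = 0.5 cm, Ī = 0.9667 cm⁴.
By symmetry the centroid is at mid-height, ȳ = 8.5 cm.
Transfer each piece to the horizontal axis through the centroid using Ī + A·d² with d = y − 8.5:
  web: d = 0 cm → contributes +573.2 cm⁴
  top flange (beyond web): d = 8 cm → contributes +743.4 cm⁴
  bottom flange (beyond web): d = -8 cm → contributes +743.4 cm⁴
Total I = 2 060 cm⁴.

I_x ≈ 2100 cm⁴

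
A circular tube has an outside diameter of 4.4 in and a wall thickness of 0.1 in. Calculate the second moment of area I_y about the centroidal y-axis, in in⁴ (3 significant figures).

I_y ≈ 3.12 in⁴

Treat the section as a set of non-overlapping primitives; coordinates are from the bounding-box lower-left.
Outer circle: ⌀4.4, A = 15.205 in², x = 2.2 in, Ī = 18.398 in⁴.
Bore (subtracted): ⌀4.2, A = 13.854 in², x = 2.2 in, Ī = 15.275 in⁴.
By symmetry the centroid is at mid-width, x̄ = 2.2 in.
All pieces are centred on the centroidal y-axis, so I = ΣĪ (holes subtracted) = 3.1239 in⁴.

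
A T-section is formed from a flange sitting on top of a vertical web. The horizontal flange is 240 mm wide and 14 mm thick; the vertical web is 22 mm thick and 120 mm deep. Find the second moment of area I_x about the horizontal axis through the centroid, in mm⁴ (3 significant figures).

I_x ≈ 9.86 × 10⁶ mm⁴

Split into non-overlapping primitives; take the origin at the lower-left of the bounding box.
Flange: 240 × 14, A = 3 360 mm², y = 127 mm, Ī = 54 880 mm⁴.
Web: 22 × 120, A = 2 640 mm², y = 60 mm, Ī = 3 168 000 mm⁴.
Centroid: ȳ = ΣA·y / ΣA = 97.52 mm.
Transfer each piece to the horizontal axis through the centroid using Ī + A·d² with d = y − 97.52:
  flange: d = 29.48 mm → contributes +2 974 957 mm⁴
  web: d = -37.52 mm → contributes +6 884 461 mm⁴
Total I = 9 859 418 mm⁴.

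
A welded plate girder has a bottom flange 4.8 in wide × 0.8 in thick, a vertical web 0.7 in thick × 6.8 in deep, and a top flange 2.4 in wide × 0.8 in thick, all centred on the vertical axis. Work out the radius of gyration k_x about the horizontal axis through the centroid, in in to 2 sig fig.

k_x ≈ 3.0 in

Decompose the section into non-overlapping parts with the origin at the bottom-left of its bounding rectangle.
Bottom plate: 4.8 × 0.8, A = 3.84 in², y = 0.4 in, Ī = 0.2048 in⁴.
Web plate: 0.7 × 6.8, A = 4.76 in², y = 4.2 in, Ī = 18.34 in⁴.
Top plate: 2.4 × 0.8, A = 1.92 in², y = 8 in, Ī = 0.1024 in⁴.
Centroid: ȳ = ΣA·y / ΣA = 3.506 in.
Transfer each piece to the horizontal axis through the centroid using Ī + A·d² with d = y − 3.506:
  bottom plate: d = -3.106 in → contributes +37.26 in⁴
  web plate: d = 0.6935 in → contributes +20.63 in⁴
  top plate: d = 4.494 in → contributes +38.87 in⁴
Total I = 96.76 in⁴.
Radius of gyration: k = √(I/A) = √(96.76 / 10.52) = 3.033 in.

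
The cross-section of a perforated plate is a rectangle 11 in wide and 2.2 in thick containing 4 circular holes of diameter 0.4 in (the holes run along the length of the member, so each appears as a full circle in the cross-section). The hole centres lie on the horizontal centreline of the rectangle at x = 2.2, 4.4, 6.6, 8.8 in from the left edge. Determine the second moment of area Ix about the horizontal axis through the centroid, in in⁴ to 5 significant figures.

Split into non-overlapping primitives; take the origin at the lower-left of the bounding box.
Plate: 11 × 2.2, A = 24.2 in², y = 1.1 in, Ī = 9.760667 in⁴.
Hole 1 (subtracted): ⌀0.4, A = 0.1256637 in², y = 1.1 in, Ī = 0.001256637 in⁴.
Hole 2 (subtracted): ⌀0.4, A = 0.1256637 in², y = 1.1 in, Ī = 0.001256637 in⁴.
Hole 3 (subtracted): ⌀0.4, A = 0.1256637 in², y = 1.1 in, Ī = 0.001256637 in⁴.
Hole 4 (subtracted): ⌀0.4, A = 0.1256637 in², y = 1.1 in, Ī = 0.001256637 in⁴.
By symmetry the centroid is at mid-height, ȳ = 1.1 in.
All pieces are centred on the horizontal axis through the centroid, so I = ΣĪ (holes subtracted) = 9.75564 in⁴.

Ix ≈ 9.7556 in⁴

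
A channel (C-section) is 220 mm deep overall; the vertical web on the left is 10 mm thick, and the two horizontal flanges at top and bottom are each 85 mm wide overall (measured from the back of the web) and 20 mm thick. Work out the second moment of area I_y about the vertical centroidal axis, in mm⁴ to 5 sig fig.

Break the section into simple shapes (no overlaps), measuring from the bottom-left corner of the bounding box.
Web: 10 × 220, A = 2 200 mm², x = 5 mm, Ī = 18333.33 mm⁴.
Top flange (beyond web): 75 × 20, A = 1 500 mm², x = 47.5 mm, Ī = 703 125 mm⁴.
Bottom flange (beyond web): 75 × 20, A = 1 500 mm², x = 47.5 mm, Ī = 703 125 mm⁴.
Centroid: x̄ = ΣA·x / ΣA = 29.51923 mm.
Transfer each piece to the vertical centroidal axis using Ī + A·d² with d = x − 29.51923:
  web: d = -24.51923 mm → contributes +1 340 957 mm⁴
  top flange (beyond web): d = 17.98077 mm → contributes +1 188 087 mm⁴
  bottom flange (beyond web): d = 17.98077 mm → contributes +1 188 087 mm⁴
Total I = 3 717 131 mm⁴.

I_y ≈ 3.7171 × 10⁶ mm⁴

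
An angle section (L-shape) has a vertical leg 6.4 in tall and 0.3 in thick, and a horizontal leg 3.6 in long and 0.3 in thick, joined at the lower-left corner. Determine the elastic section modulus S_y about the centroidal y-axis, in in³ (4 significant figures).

S_y ≈ 1.068 in³

Treat the section as a set of non-overlapping primitives; coordinates are from the bounding-box lower-left.
Vertical leg: 0.3 × 6.4, A = 1.92 in², x = 0.15 in, Ī = 0.0144 in⁴.
Horizontal leg (remainder): 3.3 × 0.3, A = 0.99 in², x = 1.95 in, Ī = 0.898425 in⁴.
Centroid: x̄ = ΣA·x / ΣA = 0.762371 in.
Transfer each piece to the centroidal y-axis using Ī + A·d² with d = x − 0.762371:
  vertical leg: d = -0.612371 in → contributes +0.734397 in⁴
  horizontal leg (remainder): d = 1.18763 in → contributes +2.29478 in⁴
Total I = 3.02918 in⁴.
Extreme fibre distance c = 2.83763 in; S = I/c = 1.0675 in³.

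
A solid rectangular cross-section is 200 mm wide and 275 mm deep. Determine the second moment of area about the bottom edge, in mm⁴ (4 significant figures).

I_base ≈ 1.386 × 10⁹ mm⁴

The section: 200 × 275, A = 55 000 mm², y = 137.5 mm, Ī = 346 614 583 mm⁴.
Transfer it to the bottom edge using Ī + A·d² with d = y − 0:
  the section: d = 137.5 mm → contributes +1 386 458 333 mm⁴
Total I = 1 386 458 333 mm⁴.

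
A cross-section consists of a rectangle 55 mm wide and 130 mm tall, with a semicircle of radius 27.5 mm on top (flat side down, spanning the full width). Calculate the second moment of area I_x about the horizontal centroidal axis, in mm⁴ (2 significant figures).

Break the section into simple shapes (no overlaps), measuring from the bottom-left corner of the bounding box.
Rectangular body: 55 × 130, A = 7 150 mm², y = 65 mm, Ī = 10 069 583 mm⁴.
Semicircular cap: semicircle r = 27.5, A = 1 188 mm², y = 141.7 mm, Ī = 62 772 mm⁴.
Centroid: ȳ = ΣA·y / ΣA = 75.92 mm.
Transfer each piece to the horizontal centroidal axis using Ī + A·d² with d = y − 75.92:
  rectangular body: d = -10.92 mm → contributes +10 922 739 mm⁴
  semicircular cap: d = 65.75 mm → contributes +5 197 870 mm⁴
Total I = 16 120 609 mm⁴.

I_x ≈ 1.6 × 10⁷ mm⁴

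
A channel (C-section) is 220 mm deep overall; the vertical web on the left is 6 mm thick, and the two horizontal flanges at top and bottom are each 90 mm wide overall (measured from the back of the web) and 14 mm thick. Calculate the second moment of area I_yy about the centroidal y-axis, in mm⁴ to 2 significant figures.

Split into non-overlapping primitives; take the origin at the lower-left of the bounding box.
Web: 6 × 220, A = 1 320 mm², x = 3 mm, Ī = 3 960 mm⁴.
Top flange (beyond web): 84 × 14, A = 1 176 mm², x = 48 mm, Ī = 691 488 mm⁴.
Bottom flange (beyond web): 84 × 14, A = 1 176 mm², x = 48 mm, Ī = 691 488 mm⁴.
Centroid: x̄ = ΣA·x / ΣA = 31.82 mm.
Transfer each piece to the centroidal y-axis using Ī + A·d² with d = x − 31.82:
  web: d = -28.82 mm → contributes +1 100 611 mm⁴
  top flange (beyond web): d = 16.18 mm → contributes +999 222 mm⁴
  bottom flange (beyond web): d = 16.18 mm → contributes +999 222 mm⁴
Total I = 3 099 054 mm⁴.

I_yy ≈ 3.1 × 10⁶ mm⁴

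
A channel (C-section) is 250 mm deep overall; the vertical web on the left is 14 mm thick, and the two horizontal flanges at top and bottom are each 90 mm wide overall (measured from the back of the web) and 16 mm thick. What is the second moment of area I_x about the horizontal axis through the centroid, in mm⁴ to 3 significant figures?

Decompose the section into non-overlapping parts with the origin at the bottom-left of its bounding rectangle.
Web: 14 × 250, A = 3 500 mm², y = 125 mm, Ī = 18 229 167 mm⁴.
Top flange (beyond web): 76 × 16, A = 1 216 mm², y = 242 mm, Ī = 25 941 mm⁴.
Bottom flange (beyond web): 76 × 16, A = 1 216 mm², y = 8 mm, Ī = 25 941 mm⁴.
By symmetry the centroid is at mid-height, ȳ = 125 mm.
Transfer each piece to the horizontal axis through the centroid using Ī + A·d² with d = y − 125:
  web: d = 0 mm → contributes +18 229 167 mm⁴
  top flange (beyond web): d = 117 mm → contributes +16 671 765 mm⁴
  bottom flange (beyond web): d = -117 mm → contributes +16 671 765 mm⁴
Total I = 51 572 697 mm⁴.

I_x ≈ 5.16 × 10⁷ mm⁴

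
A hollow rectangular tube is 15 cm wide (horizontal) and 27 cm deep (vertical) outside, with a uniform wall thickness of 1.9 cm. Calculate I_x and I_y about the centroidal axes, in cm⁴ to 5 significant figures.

I_x ≈ 1.2949 × 10⁴ cm⁴, I_y ≈ 4877.6 cm⁴

Decompose the section into non-overlapping parts with the origin at the bottom-left of its bounding rectangle.
Outer rectangle: 15 × 27, A = 405 cm², y = 13.5 cm, Ī = 24603.75 cm⁴.
Inner void (subtracted): 11.2 × 23.2, A = 259.84 cm², y = 13.5 cm, Ī = 11654.69 cm⁴.
By symmetry the centroid is at mid-height, ȳ = 13.5 cm.
All pieces are centred on the centroidal x-axis, so I = ΣĪ (holes subtracted) = 12949.06 cm⁴.
Repeating about the centroidal y-axis gives I_y = 4877.556 cm⁴.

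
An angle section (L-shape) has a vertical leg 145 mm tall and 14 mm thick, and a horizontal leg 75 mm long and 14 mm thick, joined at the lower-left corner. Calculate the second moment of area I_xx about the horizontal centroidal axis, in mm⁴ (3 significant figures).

I_xx ≈ 6.15 × 10⁶ mm⁴

Break the section into simple shapes (no overlaps), measuring from the bottom-left corner of the bounding box.
Vertical leg: 14 × 145, A = 2 030 mm², y = 72.5 mm, Ī = 3 556 729 mm⁴.
Horizontal leg (remainder): 61 × 14, A = 854 mm², y = 7 mm, Ī = 13 949 mm⁴.
Centroid: ȳ = ΣA·y / ΣA = 53.104 mm.
Transfer each piece to the horizontal centroidal axis using Ī + A·d² with d = y − 53.104:
  vertical leg: d = 19.396 mm → contributes +4 320 396 mm⁴
  horizontal leg (remainder): d = -46.104 mm → contributes +1 829 222 mm⁴
Total I = 6 149 618 mm⁴.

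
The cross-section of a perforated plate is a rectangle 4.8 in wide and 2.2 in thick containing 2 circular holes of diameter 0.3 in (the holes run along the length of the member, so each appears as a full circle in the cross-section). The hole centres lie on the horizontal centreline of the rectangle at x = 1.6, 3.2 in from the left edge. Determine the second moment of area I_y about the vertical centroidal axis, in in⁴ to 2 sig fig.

Decompose the section into non-overlapping parts with the origin at the bottom-left of its bounding rectangle.
Plate: 4.8 × 2.2, A = 10.56 in², x = 2.4 in, Ī = 20.28 in⁴.
Hole 1 (subtracted): ⌀0.3, A = 0.07069 in², x = 1.6 in, Ī = 0.0003976 in⁴.
Hole 2 (subtracted): ⌀0.3, A = 0.07069 in², x = 3.2 in, Ī = 0.0003976 in⁴.
By symmetry the centroid is at mid-width, x̄ = 2.4 in.
Transfer each piece to the vertical centroidal axis using Ī + A·d² with d = x − 2.4:
  plate: d = 0 in → contributes +20.28 in⁴
  hole 1: d = -0.8 in → contributes −0.04564 in⁴
  hole 2: d = 0.8 in → contributes −0.04564 in⁴
Total I = 20.18 in⁴.

I_y ≈ 20 in⁴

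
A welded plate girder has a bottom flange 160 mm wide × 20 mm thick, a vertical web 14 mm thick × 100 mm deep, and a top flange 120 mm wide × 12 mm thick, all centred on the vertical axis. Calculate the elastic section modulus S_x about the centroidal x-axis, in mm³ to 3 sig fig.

S_x ≈ 1.90 × 10⁵ mm³

Split into non-overlapping primitives; take the origin at the lower-left of the bounding box.
Bottom plate: 160 × 20, A = 3 200 mm², y = 10 mm, Ī = 106 667 mm⁴.
Web plate: 14 × 100, A = 1 400 mm², y = 70 mm, Ī = 1 166 667 mm⁴.
Top plate: 120 × 12, A = 1 440 mm², y = 126 mm, Ī = 17 280 mm⁴.
Centroid: ȳ = ΣA·y / ΣA = 51.563 mm.
Transfer each piece to the centroidal x-axis using Ī + A·d² with d = y − 51.563:
  bottom plate: d = -41.563 mm → contributes +5 634 589 mm⁴
  web plate: d = 18.437 mm → contributes +1 642 563 mm⁴
  top plate: d = 74.437 mm → contributes +7 996 147 mm⁴
Total I = 15 273 299 mm⁴.
Extreme fibre distance c = 80.437 mm; S = I/c = 189 879 mm³.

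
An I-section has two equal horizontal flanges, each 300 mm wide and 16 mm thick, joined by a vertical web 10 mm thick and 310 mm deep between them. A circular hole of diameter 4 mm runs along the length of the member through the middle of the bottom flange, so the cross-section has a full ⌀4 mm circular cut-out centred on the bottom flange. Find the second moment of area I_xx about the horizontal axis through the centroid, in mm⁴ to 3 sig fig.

Split into non-overlapping primitives; take the origin at the lower-left of the bounding box.
Bottom flange: 300 × 16, A = 4 800 mm², y = 8 mm, Ī = 102 400 mm⁴.
Web: 10 × 310, A = 3 100 mm², y = 171 mm, Ī = 24 825 833 mm⁴.
Top flange: 300 × 16, A = 4 800 mm², y = 334 mm, Ī = 102 400 mm⁴.
Hole (subtracted): ⌀4, A = 12.566 mm², y = 8 mm, Ī = 12.566 mm⁴.
Centroid: ȳ = ΣA·y / ΣA = 171.16 mm.
Transfer each piece to the horizontal axis through the centroid using Ī + A·d² with d = y − 171.16:
  bottom flange: d = -163.16 mm → contributes +127 886 354 mm⁴
  web: d = -0.16144 mm → contributes +24 825 914 mm⁴
  top flange: d = 162.84 mm → contributes +127 381 097 mm⁴
  hole: d = -163.16 mm → contributes −334 550 mm⁴
Total I = 279 758 814 mm⁴.

I_xx ≈ 2.80 × 10⁸ mm⁴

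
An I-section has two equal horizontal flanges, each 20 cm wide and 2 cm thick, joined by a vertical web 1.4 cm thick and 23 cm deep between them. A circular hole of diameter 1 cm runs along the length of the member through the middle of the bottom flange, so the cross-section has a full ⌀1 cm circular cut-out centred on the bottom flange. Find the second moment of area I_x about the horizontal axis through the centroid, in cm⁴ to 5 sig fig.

Break the section into simple shapes (no overlaps), measuring from the bottom-left corner of the bounding box.
Bottom flange: 20 × 2, A = 40 cm², y = 1 cm, Ī = 13.33333 cm⁴.
Web: 1.4 × 23, A = 32.2 cm², y = 13.5 cm, Ī = 1419.483 cm⁴.
Top flange: 20 × 2, A = 40 cm², y = 26 cm, Ī = 13.33333 cm⁴.
Hole (subtracted): ⌀1, A = 0.7853982 cm², y = 1 cm, Ī = 0.04908739 cm⁴.
Centroid: ȳ = ΣA·y / ΣA = 13.58812 cm.
Transfer each piece to the horizontal axis through the centroid using Ī + A·d² with d = y − 13.58812:
  bottom flange: d = -12.58812 cm → contributes +6351.761 cm⁴
  web: d = -0.08811661 cm → contributes +1419.733 cm⁴
  top flange: d = 12.41188 cm → contributes +6175.527 cm⁴
  hole: d = -12.58812 cm → contributes −124.5038 cm⁴
Total I = 13822.52 cm⁴.

I_x ≈ 1.3823 × 10⁴ cm⁴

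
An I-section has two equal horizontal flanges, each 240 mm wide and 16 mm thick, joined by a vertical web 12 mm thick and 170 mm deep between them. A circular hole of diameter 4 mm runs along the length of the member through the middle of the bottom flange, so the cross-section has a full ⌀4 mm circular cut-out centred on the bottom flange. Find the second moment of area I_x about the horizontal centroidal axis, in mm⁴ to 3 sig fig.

Decompose the section into non-overlapping parts with the origin at the bottom-left of its bounding rectangle.
Bottom flange: 240 × 16, A = 3 840 mm², y = 8 mm, Ī = 81 920 mm⁴.
Web: 12 × 170, A = 2 040 mm², y = 101 mm, Ī = 4 913 000 mm⁴.
Top flange: 240 × 16, A = 3 840 mm², y = 194 mm, Ī = 81 920 mm⁴.
Hole (subtracted): ⌀4, A = 12.566 mm², y = 8 mm, Ī = 12.566 mm⁴.
Centroid: ȳ = ΣA·y / ΣA = 101.12 mm.
Transfer each piece to the horizontal centroidal axis using Ī + A·d² with d = y − 101.12:
  bottom flange: d = -93.12 mm → contributes +33 380 123 mm⁴
  web: d = -0.12039 mm → contributes +4 913 030 mm⁴
  top flange: d = 92.88 mm → contributes +33 208 149 mm⁴
  hole: d = -93.12 mm → contributes −108 981 mm⁴
Total I = 71 392 320 mm⁴.

I_x ≈ 7.14 × 10⁷ mm⁴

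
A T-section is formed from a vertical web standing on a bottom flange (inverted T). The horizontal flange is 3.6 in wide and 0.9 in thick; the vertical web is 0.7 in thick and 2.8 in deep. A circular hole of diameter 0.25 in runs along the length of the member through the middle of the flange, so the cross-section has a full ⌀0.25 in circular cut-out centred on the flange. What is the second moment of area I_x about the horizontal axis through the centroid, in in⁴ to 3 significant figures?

Treat the section as a set of non-overlapping primitives; coordinates are from the bounding-box lower-left.
Flange: 3.6 × 0.9, A = 3.24 in², y = 0.45 in, Ī = 0.2187 in⁴.
Web: 0.7 × 2.8, A = 1.96 in², y = 2.3 in, Ī = 1.2805 in⁴.
Hole (subtracted): ⌀0.25, A = 0.049087 in², y = 0.45 in, Ī = 0.00019175 in⁴.
Centroid: ȳ = ΣA·y / ΣA = 1.154 in.
Transfer each piece to the horizontal axis through the centroid using Ī + A·d² with d = y − 1.154:
  flange: d = -0.70395 in → contributes +1.8243 in⁴
  web: d = 1.146 in → contributes +3.8548 in⁴
  hole: d = -0.70395 in → contributes −0.024517 in⁴
Total I = 5.6546 in⁴.

I_x ≈ 5.65 in⁴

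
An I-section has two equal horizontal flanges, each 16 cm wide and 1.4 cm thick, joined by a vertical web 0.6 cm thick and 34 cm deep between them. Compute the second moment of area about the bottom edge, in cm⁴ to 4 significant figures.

Split into non-overlapping primitives; take the origin at the lower-left of the bounding box.
Bottom flange: 16 × 1.4, A = 22.4 cm², y = 0.7 cm, Ī = 3.65867 cm⁴.
Web: 0.6 × 34, A = 20.4 cm², y = 18.4 cm, Ī = 1965.2 cm⁴.
Top flange: 16 × 1.4, A = 22.4 cm², y = 36.1 cm, Ī = 3.65867 cm⁴.
Transfer each piece to the bottom edge using Ī + A·d² with d = y − 0:
  bottom flange: d = 0.7 cm → contributes +14.6347 cm⁴
  web: d = 18.4 cm → contributes +8871.82 cm⁴
  top flange: d = 36.1 cm → contributes +29195.6 cm⁴
Total I = 38 082 cm⁴.

I_base ≈ 3.808 × 10⁴ cm⁴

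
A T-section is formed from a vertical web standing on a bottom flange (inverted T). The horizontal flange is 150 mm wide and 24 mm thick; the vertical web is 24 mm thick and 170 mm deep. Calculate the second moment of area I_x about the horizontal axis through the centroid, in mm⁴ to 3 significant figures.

I_x ≈ 2.80 × 10⁷ mm⁴

Break the section into simple shapes (no overlaps), measuring from the bottom-left corner of the bounding box.
Flange: 150 × 24, A = 3 600 mm², y = 12 mm, Ī = 172 800 mm⁴.
Web: 24 × 170, A = 4 080 mm², y = 109 mm, Ī = 9 826 000 mm⁴.
Centroid: ȳ = ΣA·y / ΣA = 63.531 mm.
Transfer each piece to the horizontal axis through the centroid using Ī + A·d² with d = y − 63.531:
  flange: d = -51.531 mm → contributes +9 732 491 mm⁴
  web: d = 45.469 mm → contributes +18 261 021 mm⁴
Total I = 27 993 513 mm⁴.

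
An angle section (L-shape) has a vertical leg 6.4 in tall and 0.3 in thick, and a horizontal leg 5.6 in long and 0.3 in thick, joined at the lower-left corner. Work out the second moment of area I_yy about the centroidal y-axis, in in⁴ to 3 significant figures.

Break the section into simple shapes (no overlaps), measuring from the bottom-left corner of the bounding box.
Vertical leg: 0.3 × 6.4, A = 1.92 in², x = 0.15 in, Ī = 0.0144 in⁴.
Horizontal leg (remainder): 5.3 × 0.3, A = 1.59 in², x = 2.95 in, Ī = 3.7219 in⁴.
Centroid: x̄ = ΣA·x / ΣA = 1.4184 in.
Transfer each piece to the centroidal y-axis using Ī + A·d² with d = x − 1.4184:
  vertical leg: d = -1.2684 in → contributes +3.1033 in⁴
  horizontal leg (remainder): d = 1.5316 in → contributes +7.4519 in⁴
Total I = 10.555 in⁴.

I_yy ≈ 10.6 in⁴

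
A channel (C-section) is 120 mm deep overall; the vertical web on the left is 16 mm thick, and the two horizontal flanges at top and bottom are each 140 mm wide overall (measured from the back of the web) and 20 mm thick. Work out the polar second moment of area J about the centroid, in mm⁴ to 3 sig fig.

Break the section into simple shapes (no overlaps), measuring from the bottom-left corner of the bounding box.
Web: 16 × 120, A = 1 920 mm², y = 60 mm, Ī = 2 304 000 mm⁴.
Top flange (beyond web): 124 × 20, A = 2 480 mm², y = 110 mm, Ī = 82 667 mm⁴.
Bottom flange (beyond web): 124 × 20, A = 2 480 mm², y = 10 mm, Ī = 82 667 mm⁴.
By symmetry the centroid is at mid-height, ȳ = 60 mm.
Transfer each piece to the centroidal x-axis using Ī + A·d² with d = y − 60:
  web: d = 0 mm → contributes +2 304 000 mm⁴
  top flange (beyond web): d = 50 mm → contributes +6 282 667 mm⁴
  bottom flange (beyond web): d = -50 mm → contributes +6 282 667 mm⁴
Total I = 14 869 333 mm⁴.
For the y-axis: x̄ = 58.465 mm.
Repeating about the centroidal y-axis gives I_y = 13 178 885 mm⁴.
Polar second moment: J = I_x + I_y = 28 048 218 mm⁴.

J ≈ 2.80 × 10⁷ mm⁴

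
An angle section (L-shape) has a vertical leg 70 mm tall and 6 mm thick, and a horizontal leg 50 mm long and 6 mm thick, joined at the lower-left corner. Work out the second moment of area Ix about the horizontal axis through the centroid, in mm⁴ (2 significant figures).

Treat the section as a set of non-overlapping primitives; coordinates are from the bounding-box lower-left.
Vertical leg: 6 × 70, A = 420 mm², y = 35 mm, Ī = 171 500 mm⁴.
Horizontal leg (remainder): 44 × 6, A = 264 mm², y = 3 mm, Ī = 792 mm⁴.
Centroid: ȳ = ΣA·y / ΣA = 22.65 mm.
Transfer each piece to the horizontal axis through the centroid using Ī + A·d² with d = y − 22.65:
  vertical leg: d = 12.35 mm → contributes +235 569 mm⁴
  horizontal leg (remainder): d = -19.65 mm → contributes +102 719 mm⁴
Total I = 338 288 mm⁴.

Ix ≈ 3.4 × 10⁵ mm⁴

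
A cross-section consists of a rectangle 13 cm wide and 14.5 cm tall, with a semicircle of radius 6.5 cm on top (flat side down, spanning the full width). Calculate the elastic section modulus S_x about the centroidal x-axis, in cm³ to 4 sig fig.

S_x ≈ 755.2 cm³

Treat the section as a set of non-overlapping primitives; coordinates are from the bounding-box lower-left.
Rectangular body: 13 × 14.5, A = 188.5 cm², y = 7.25 cm, Ī = 3302.68 cm⁴.
Semicircular cap: semicircle r = 6.5, A = 66.3661 cm², y = 17.2587 cm, Ī = 195.923 cm⁴.
Centroid: ȳ = ΣA·y / ΣA = 9.85622 cm.
Transfer each piece to the centroidal x-axis using Ī + A·d² with d = y − 9.85622:
  rectangular body: d = -2.60622 cm → contributes +4583.04 cm⁴
  semicircular cap: d = 7.40246 cm → contributes +3832.55 cm⁴
Total I = 8415.6 cm⁴.
Extreme fibre distance c = 11.1438 cm; S = I/c = 755.183 cm³.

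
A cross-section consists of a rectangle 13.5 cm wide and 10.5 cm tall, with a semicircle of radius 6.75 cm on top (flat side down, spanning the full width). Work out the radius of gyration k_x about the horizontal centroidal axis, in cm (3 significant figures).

k_x ≈ 4.67 cm

Break the section into simple shapes (no overlaps), measuring from the bottom-left corner of the bounding box.
Rectangular body: 13.5 × 10.5, A = 141.75 cm², y = 5.25 cm, Ī = 1302.3 cm⁴.
Semicircular cap: semicircle r = 6.75, A = 71.569 cm², y = 13.365 cm, Ī = 227.85 cm⁴.
Centroid: ȳ = ΣA·y / ΣA = 7.9725 cm.
Transfer each piece to the horizontal centroidal axis using Ī + A·d² with d = y − 7.9725:
  rectangular body: d = -2.7225 cm → contributes +2 353 cm⁴
  semicircular cap: d = 5.3922 cm → contributes +2308.8 cm⁴
Total I = 4661.8 cm⁴.
Radius of gyration: k = √(I/A) = √(4661.8 / 213.32) = 4.6748 cm.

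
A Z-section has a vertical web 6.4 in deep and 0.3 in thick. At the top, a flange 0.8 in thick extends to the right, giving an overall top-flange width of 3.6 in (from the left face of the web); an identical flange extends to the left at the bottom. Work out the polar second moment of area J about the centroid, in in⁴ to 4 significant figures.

J ≈ 70.14 in⁴

Split into non-overlapping primitives; take the origin at the lower-left of the bounding box.
Web: 0.3 × 6.4, A = 1.92 in², y = 3.2 in, Ī = 6.5536 in⁴.
Top flange (beyond web): 3.3 × 0.8, A = 2.64 in², y = 6 in, Ī = 0.1408 in⁴.
Bottom flange (beyond web): 3.3 × 0.8, A = 2.64 in², y = 0.4 in, Ī = 0.1408 in⁴.
Centroid: ȳ = ΣA·y / ΣA = 3.2 in.
Transfer each piece to the centroidal x-axis using Ī + A·d² with d = y − 3.2:
  web: d = 0 in → contributes +6.5536 in⁴
  top flange (beyond web): d = 2.8 in → contributes +20.8384 in⁴
  bottom flange (beyond web): d = -2.8 in → contributes +20.8384 in⁴
Total I = 48.2304 in⁴.
For the y-axis: x̄ = 3.45 in.
Repeating about the centroidal y-axis gives I_y = 21.9132 in⁴.
Polar second moment: J = I_x + I_y = 70.1436 in⁴.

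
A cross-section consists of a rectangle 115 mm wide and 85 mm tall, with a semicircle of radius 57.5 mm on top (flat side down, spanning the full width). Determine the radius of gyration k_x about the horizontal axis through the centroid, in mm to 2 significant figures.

Treat the section as a set of non-overlapping primitives; coordinates are from the bounding-box lower-left.
Rectangular body: 115 × 85, A = 9 775 mm², y = 42.5 mm, Ī = 5 885 365 mm⁴.
Semicircular cap: semicircle r = 57.5, A = 5 193 mm², y = 109.4 mm, Ī = 1 199 785 mm⁴.
Centroid: ȳ = ΣA·y / ΣA = 65.71 mm.
Transfer each piece to the horizontal axis through the centroid using Ī + A·d² with d = y − 65.71:
  rectangular body: d = -23.21 mm → contributes +11 152 513 mm⁴
  semicircular cap: d = 43.69 mm → contributes +11 113 507 mm⁴
Total I = 22 266 020 mm⁴.
Radius of gyration: k = √(I/A) = √(22 266 020 / 14 968) = 38.57 mm.

k_x ≈ 39 mm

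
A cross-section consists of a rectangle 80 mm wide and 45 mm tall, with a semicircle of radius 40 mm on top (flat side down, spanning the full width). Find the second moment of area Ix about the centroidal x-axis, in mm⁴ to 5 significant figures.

Ix ≈ 3.1949 × 10⁶ mm⁴

Treat the section as a set of non-overlapping primitives; coordinates are from the bounding-box lower-left.
Rectangular body: 80 × 45, A = 3 600 mm², y = 22.5 mm, Ī = 607 500 mm⁴.
Semicircular cap: semicircle r = 40, A = 2513.274 mm², y = 61.97653 mm, Ī = 280977.8 mm⁴.
Centroid: ȳ = ΣA·y / ΣA = 38.72949 mm.
Transfer each piece to the centroidal x-axis using Ī + A·d² with d = y − 38.72949:
  rectangular body: d = -16.22949 mm → contributes +1 555 727 mm⁴
  semicircular cap: d = 23.24704 mm → contributes +1 639 213 mm⁴
Total I = 3 194 940 mm⁴.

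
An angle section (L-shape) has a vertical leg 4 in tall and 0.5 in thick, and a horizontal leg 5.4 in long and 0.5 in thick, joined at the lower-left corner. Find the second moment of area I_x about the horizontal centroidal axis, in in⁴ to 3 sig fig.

Break the section into simple shapes (no overlaps), measuring from the bottom-left corner of the bounding box.
Vertical leg: 0.5 × 4, A = 2 in², y = 2 in, Ī = 2.6667 in⁴.
Horizontal leg (remainder): 4.9 × 0.5, A = 2.45 in², y = 0.25 in, Ī = 0.051042 in⁴.
Centroid: ȳ = ΣA·y / ΣA = 1.0365 in.
Transfer each piece to the horizontal centroidal axis using Ī + A·d² with d = y − 1.0365:
  vertical leg: d = 0.96348 in → contributes +4.5233 in⁴
  horizontal leg (remainder): d = -0.78652 in → contributes +1.5666 in⁴
Total I = 6.0899 in⁴.

I_x ≈ 6.09 in⁴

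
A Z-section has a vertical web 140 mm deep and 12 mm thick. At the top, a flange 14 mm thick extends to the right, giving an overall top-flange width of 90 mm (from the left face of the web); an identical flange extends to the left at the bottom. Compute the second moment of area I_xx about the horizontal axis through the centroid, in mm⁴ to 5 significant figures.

Split into non-overlapping primitives; take the origin at the lower-left of the bounding box.
Web: 12 × 140, A = 1 680 mm², y = 70 mm, Ī = 2 744 000 mm⁴.
Top flange (beyond web): 78 × 14, A = 1 092 mm², y = 133 mm, Ī = 17 836 mm⁴.
Bottom flange (beyond web): 78 × 14, A = 1 092 mm², y = 7 mm, Ī = 17 836 mm⁴.
Centroid: ȳ = ΣA·y / ΣA = 70 mm.
Transfer each piece to the horizontal axis through the centroid using Ī + A·d² with d = y − 70:
  web: d = 0 mm → contributes +2 744 000 mm⁴
  top flange (beyond web): d = 63 mm → contributes +4 351 984 mm⁴
  bottom flange (beyond web): d = -63 mm → contributes +4 351 984 mm⁴
Total I = 11 447 968 mm⁴.

I_xx ≈ 1.1448 × 10⁷ mm⁴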